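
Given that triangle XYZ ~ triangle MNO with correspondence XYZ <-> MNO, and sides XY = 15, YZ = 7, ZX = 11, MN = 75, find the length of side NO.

Similar triangles have proportional sides. Setting up the proportion:
MN / XY = NO / YZ
75 / 15 = NO / 7
NO = 7 * 75 / 15 = 35.

35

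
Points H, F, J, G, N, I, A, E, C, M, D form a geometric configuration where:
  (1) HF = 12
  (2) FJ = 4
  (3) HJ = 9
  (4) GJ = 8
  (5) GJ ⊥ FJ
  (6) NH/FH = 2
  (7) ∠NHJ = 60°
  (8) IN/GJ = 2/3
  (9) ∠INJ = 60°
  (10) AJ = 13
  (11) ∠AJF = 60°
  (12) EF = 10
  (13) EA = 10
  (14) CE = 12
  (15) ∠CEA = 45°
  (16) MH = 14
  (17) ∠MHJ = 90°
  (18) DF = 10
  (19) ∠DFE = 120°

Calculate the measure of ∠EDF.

Step 1: By the law of cosines on triangle DFE: DE² = 10² + 10² − 2·10·10·cos(120°) = 300, so DE = 10·√3.
Step 2: By the inverse law of cosines on triangle EDF: cos(∠EDF) = ((10·√3)² + 10² − 10²) / (2·10·√3·10) = 300/346.41 = 0.866, so ∠EDF = 30°.

Therefore, the measure of angle ∠EDF = 30°.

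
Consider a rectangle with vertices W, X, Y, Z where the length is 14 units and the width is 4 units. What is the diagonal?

A rectangle's diagonal splits it into two right triangles, with the diagonal as the hypotenuse.
By the Pythagorean theorem, d^2 = 14^2 + 4^2 = 212.
Therefore d = sqrt(212) = 2*sqrt(53).

2*sqrt(53)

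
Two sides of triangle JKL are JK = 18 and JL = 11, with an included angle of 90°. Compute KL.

By the law of cosines: KL^2 = JK^2 + JL^2 - 2*JK*JL*cos(J)
KL^2 = 18^2 + 11^2 - 2*18*11*cos(90°)
KL^2 = 324 + 121 - 396*(0)
KL^2 = 445
KL = sqrt(445)

sqrt(445)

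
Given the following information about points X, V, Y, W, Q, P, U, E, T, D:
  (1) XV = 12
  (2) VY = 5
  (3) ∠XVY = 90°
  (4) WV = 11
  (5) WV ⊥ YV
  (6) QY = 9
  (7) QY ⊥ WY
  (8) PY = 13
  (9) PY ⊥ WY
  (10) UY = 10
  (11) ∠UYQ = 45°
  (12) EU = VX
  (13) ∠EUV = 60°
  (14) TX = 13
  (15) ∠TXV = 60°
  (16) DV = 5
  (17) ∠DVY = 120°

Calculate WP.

Step 1: By the law of cosines on triangle WVY: WY² = 11² + 5² − 2·11·5·cos(90°) = 146, so WY = √146.
Step 2: By the law of cosines on triangle WYP: WP² = √146² + 13² − 2·√146·13·cos(90°) = 315, so WP = 3·√35.

Therefore, the length of WP = 3·√35.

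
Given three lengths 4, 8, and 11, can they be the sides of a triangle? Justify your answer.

For three segments to close into a triangle, no single side can be as long as the other two combined.
The longest side is 11, and 4 + 8 = 12 > 11.
A triangle can be formed.

Yes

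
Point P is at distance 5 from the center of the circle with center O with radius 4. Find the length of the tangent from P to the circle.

tangent = √(d² - r²) = √(5² - 4²) = √(25 - 16) = √9 = 3

3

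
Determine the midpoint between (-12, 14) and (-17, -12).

The midpoint is the point halfway along the segment.
Move half the horizontal distance: -12 + (-17 - -12)/2 = -12 + -5/2 = -29/2
Move half the vertical distance: 14 + (-12 - 14)/2 = 14 + -26/2 = 1
Midpoint = (-29/2, 1)

(-29/2, 1)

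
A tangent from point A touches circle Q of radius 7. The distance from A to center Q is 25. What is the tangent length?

tangent = √(d² - r²) = √(25² - 7²) = √(625 - 49) = √576 = 24

24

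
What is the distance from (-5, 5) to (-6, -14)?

d = sqrt((-1)^2 + (-19)^2) = sqrt(362)

sqrt(362)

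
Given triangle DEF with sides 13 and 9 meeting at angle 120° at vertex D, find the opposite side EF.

When two sides and the included angle are known, the law of cosines gives the third side.
c^2 = a^2 + b^2 - 2ab cos(C) generalizes the Pythagorean theorem to non-right triangles.
Here: EF^2 = 169 + 81 - 234*(-1/2) = 367
EF = sqrt(367)

sqrt(367)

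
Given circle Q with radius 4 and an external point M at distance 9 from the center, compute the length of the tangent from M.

Let T be the point of tangency. Then QT ⊥ MT (radius ⊥ tangent).
In right triangle QTM: QM² = QT² + MT²
9² = 4² + MT²
MT² = 65, MT = sqrt(65)

sqrt(65)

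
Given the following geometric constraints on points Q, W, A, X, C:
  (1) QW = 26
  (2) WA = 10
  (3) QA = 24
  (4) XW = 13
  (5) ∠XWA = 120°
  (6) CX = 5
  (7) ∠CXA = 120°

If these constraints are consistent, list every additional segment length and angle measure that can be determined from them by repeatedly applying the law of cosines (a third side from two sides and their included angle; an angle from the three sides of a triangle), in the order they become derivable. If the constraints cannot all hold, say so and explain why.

The constraints are consistent. Derivable facts, in order:
After 1 step:
- AX ≈ 19.97
- ∠AQW = 22.62°
- ∠AWQ = 67.38°
- ∠QAW = 90°
After 2 steps:
- AC ≈ 22.89
- ∠AXW = 25.69°
- ∠WAX = 34.31°
After 3 steps:
- ∠ACX = 49.09°
- ∠CAX = 10.91°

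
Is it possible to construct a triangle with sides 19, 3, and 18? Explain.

Check all three triangle inequalities:
19 + 3 = 22 > 18 ✓
19 + 18 = 37 > 3 ✓
3 + 18 = 21 > 19 ✓
All conditions hold, so these sides form a valid triangle.

Yes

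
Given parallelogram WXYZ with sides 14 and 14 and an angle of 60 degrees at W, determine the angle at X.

Opposite sides of a parallelogram are parallel, so consecutive angles form co-interior angles on a transversal.
Co-interior angles sum to 180°, giving angle X = 180 - 60 = 120 degrees.

120 degrees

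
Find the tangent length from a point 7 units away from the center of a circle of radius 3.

The tangent, radius, and line from the external point to the center form a right triangle.
The right angle is where the tangent meets the radius.
By the Pythagorean theorem: tangent² + 3² = 7²
tangent² = 49 - 9 = 40
tangent = 2*sqrt(10)

2*sqrt(10)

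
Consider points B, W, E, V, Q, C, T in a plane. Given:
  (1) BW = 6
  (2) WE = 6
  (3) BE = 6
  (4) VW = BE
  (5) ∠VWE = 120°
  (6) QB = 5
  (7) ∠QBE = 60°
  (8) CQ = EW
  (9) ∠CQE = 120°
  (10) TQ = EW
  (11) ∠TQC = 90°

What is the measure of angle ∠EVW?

From the given relations: VW = BE = 6.
Step 1: By the law of cosines on triangle VWE: VE² = 6² + 6² − 2·6·6·cos(120°) = 108, so VE = 6·√3.
Step 2: By the inverse law of cosines on triangle EVW: cos(∠EVW) = ((6·√3)² + 6² − 6²) / (2·6·√3·6) = 108/124.71 = 0.866, so ∠EVW = 30°.

Therefore, the measure of angle ∠EVW = 30°.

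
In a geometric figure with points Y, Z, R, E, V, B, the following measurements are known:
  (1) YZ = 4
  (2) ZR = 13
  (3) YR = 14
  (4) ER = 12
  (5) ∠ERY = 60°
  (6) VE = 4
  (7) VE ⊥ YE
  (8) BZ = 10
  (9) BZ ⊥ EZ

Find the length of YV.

Step 1: By the law of cosines on triangle ERY: EY² = 12² + 14² − 2·12·14·cos(60°) = 172, so EY = 2·√43.
Step 2: By the law of cosines on triangle YEV: YV² = (2·√43)² + 4² − 2·2·√43·4·cos(90°) = 188, so YV = 2·√47.

Therefore, the length of YV = 2·√47.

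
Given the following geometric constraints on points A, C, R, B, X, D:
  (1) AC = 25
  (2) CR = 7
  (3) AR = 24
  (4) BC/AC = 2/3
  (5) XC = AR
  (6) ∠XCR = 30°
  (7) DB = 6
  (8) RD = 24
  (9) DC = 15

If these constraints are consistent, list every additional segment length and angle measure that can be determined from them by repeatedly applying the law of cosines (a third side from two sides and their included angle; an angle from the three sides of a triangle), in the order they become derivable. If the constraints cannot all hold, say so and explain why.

These constraints are not satisfiable: by the triangle inequality in triangle CRD, (2) CR = 7 and (9) DC = 15 force RD ≤ 7 + 15 = 22, but (8) says RD = 24. No planar figure meets all of them, so nothing further can be derived.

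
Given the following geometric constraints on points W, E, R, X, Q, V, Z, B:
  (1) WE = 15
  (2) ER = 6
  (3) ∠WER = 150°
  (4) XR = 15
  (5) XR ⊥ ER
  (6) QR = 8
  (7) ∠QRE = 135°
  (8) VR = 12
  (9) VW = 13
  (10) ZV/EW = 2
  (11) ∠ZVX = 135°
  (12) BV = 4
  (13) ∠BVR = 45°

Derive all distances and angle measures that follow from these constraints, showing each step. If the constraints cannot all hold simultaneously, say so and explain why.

The constraints are consistent.

From the given relations:
  ZV = 2·EW = 2·15 = 30

Step 1: From WE = 15, ER = 6, and ∠WER = 150°, by the law of cosines:
  WR² = WE² + ER² - 2·WE·ER·cos(150°) = 225 + 36 + 155.9 = 416.9
  WR ≈ 20.42

Step 2: From ER = 6, RX = 15, and ∠ERX = 90°, by the law of cosines:
  EX² = ER² + RX² - 2·ER·RX·cos(90°) = 36 + 225 - 0 = 261
  EX = 3·√29

Step 3: From ER = 6, RQ = 8, and ∠ERQ = 135°, by the law of cosines:
  EQ² = ER² + RQ² - 2·ER·RQ·cos(135°) = 36 + 64 + 67.88 = 167.9
  EQ ≈ 12.96

Step 4: From RV = 12, VB = 4, and ∠RVB = 45°, by the law of cosines:
  RB² = RV² + VB² - 2·RV·VB·cos(45°) = 144 + 16 - 67.88 = 92.12
  RB ≈ 9.6

Step 5: From WE = 15, WR = 20.42, ER = 6, by the inverse law of cosines:
  cos(∠EWR) = (WE² + WR² - ER²) / (2·WE·WR)
  ∠EWR = 8.45°

Step 6: From WR = 20.42, WV = 13, RV = 12, by the inverse law of cosines:
  cos(∠RWV) = (WR² + WV² - RV²) / (2·WR·WV)
  ∠RWV = 33.65°

Step 7: From EQ = 12.96, ER = 6, QR = 8, by the inverse law of cosines:
  cos(∠QER) = (EQ² + ER² - QR²) / (2·EQ·ER)
  ∠QER = 25.89°

Step 8: From ER = 6, EX = 3·√29, RX = 15, by the inverse law of cosines:
  cos(∠REX) = (ER² + EX² - RX²) / (2·ER·EX)
  ∠REX = 68.2°

Step 9: From RB = 9.6, RV = 12, BV = 4, by the inverse law of cosines:
  cos(∠BRV) = (RB² + RV² - BV²) / (2·RB·RV)
  ∠BRV = 17.14°

Step 10: From RE = 6, RW = 20.42, EW = 15, by the inverse law of cosines:
  cos(∠ERW) = (RE² + RW² - EW²) / (2·RE·RW)
  ∠ERW = 21.55°

Step 11: From RV = 12, RW = 20.42, VW = 13, by the inverse law of cosines:
  cos(∠VRW) = (RV² + RW² - VW²) / (2·RV·RW)
  ∠VRW = 36.9°

Step 12: From XE = 3·√29, XR = 15, ER = 6, by the inverse law of cosines:
  cos(∠EXR) = (XE² + XR² - ER²) / (2·XE·XR)
  ∠EXR = 21.8°

Step 13: From QE = 12.96, QR = 8, ER = 6, by the inverse law of cosines:
  cos(∠EQR) = (QE² + QR² - ER²) / (2·QE·QR)
  ∠EQR = 19.11°

Step 14: From VR = 12, VW = 13, RW = 20.42, by the inverse law of cosines:
  cos(∠RVW) = (VR² + VW² - RW²) / (2·VR·VW)
  ∠RVW = 109.45°

Step 15: From BR = 9.6, BV = 4, RV = 12, by the inverse law of cosines:
  cos(∠RBV) = (BR² + BV² - RV²) / (2·BR·BV)
  ∠RBV = 117.86°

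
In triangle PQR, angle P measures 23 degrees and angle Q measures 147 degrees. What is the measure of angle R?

The interior angles sum to 180°: angle R = 180 - 23 - 147 = 10°.
The triangle is obtuse (angles 23°, 147°, 10°).

10 degrees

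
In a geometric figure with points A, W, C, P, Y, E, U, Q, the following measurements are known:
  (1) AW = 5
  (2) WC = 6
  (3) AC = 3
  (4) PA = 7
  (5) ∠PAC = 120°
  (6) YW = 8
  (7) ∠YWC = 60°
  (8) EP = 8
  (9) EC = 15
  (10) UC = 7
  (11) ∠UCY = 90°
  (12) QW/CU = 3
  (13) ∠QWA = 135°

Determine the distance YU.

Step 1: By the law of cosines on triangle CWY: CY² = 6² + 8² − 2·6·8·cos(60°) = 52, so CY = 2·√13.
Step 2: By the law of cosines on triangle YCU: YU² = (2·√13)² + 7² − 2·2·√13·7·cos(90°) = 101, so YU = √101.

Therefore, the length of YU = √101.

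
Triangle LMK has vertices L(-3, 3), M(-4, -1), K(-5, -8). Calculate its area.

Shoelace: Area = (1/2)|-3(-1--8) + -4(-8-3) + -5(3--1)| = (1/2)(3) = 3/2

3/2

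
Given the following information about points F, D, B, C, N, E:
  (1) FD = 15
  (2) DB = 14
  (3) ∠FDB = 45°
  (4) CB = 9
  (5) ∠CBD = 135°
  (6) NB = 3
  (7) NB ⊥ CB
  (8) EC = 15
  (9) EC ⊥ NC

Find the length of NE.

Step 1: By the law of cosines on triangle CBN: CN² = 9² + 3² − 2·9·3·cos(90°) = 90, so CN = 3·√10.
Step 2: By the law of cosines on triangle NCE: NE² = (3·√10)² + 15² − 2·3·√10·15·cos(90°) = 315, so NE = 3·√35.

Therefore, the length of NE = 3·√35.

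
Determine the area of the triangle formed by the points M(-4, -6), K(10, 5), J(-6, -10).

Shoelace: Area = (1/2)|-4(5--10) + 10(-10--6) + -6(-6-5)| = (1/2)(34) = 17

17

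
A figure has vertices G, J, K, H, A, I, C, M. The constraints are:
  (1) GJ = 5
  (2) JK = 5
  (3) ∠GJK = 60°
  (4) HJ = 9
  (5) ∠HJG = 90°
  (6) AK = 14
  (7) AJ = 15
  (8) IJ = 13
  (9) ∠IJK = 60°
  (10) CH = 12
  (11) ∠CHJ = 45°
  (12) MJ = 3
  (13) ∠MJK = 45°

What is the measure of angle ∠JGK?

Step 1: By the law of cosines on triangle GJK: GK² = 5² + 5² − 2·5·5·cos(60°) = 25, so GK = 5.
Step 2: By the inverse law of cosines on triangle JGK: cos(∠JGK) = (5² + 5² − 5²) / (2·5·5) = 25/50 = 0.5, so ∠JGK = 60°.

Therefore, the measure of angle ∠JGK = 60°.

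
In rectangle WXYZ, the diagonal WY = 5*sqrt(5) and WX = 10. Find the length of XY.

The diagonal of a rectangle forms a right triangle with the two sides.
Rearranging the Pythagorean theorem: missing side = sqrt(d^2 - known^2).
= sqrt(125 - 100) = sqrt(25) = 5.

5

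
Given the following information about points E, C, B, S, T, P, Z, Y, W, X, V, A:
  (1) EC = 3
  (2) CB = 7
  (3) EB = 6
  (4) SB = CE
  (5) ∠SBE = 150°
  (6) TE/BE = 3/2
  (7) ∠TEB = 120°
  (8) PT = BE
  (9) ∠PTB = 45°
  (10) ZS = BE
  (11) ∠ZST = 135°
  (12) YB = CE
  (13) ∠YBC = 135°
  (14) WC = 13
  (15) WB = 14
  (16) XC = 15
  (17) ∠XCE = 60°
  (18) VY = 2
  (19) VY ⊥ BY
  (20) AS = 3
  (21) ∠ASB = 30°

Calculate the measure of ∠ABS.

From the given relations: SB = CE = 3.
Step 1: By the law of cosines on triangle BSA: BA² = 3² + 3² − 2·3·3·cos(30°) = 2.41, so BA ≈ 1.55.
Step 2: By the inverse law of cosines on triangle ABS: cos(∠ABS) = (1.55² + 3² − 3²) / (2·1.55·3) = 2.41/9.32 = 0.2588, so ∠ABS = 75°.

Therefore, the measure of angle ∠ABS = 75°.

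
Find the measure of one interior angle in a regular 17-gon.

Each interior angle of a regular n-gon is (n - 2) * 180 / n.
For n = 17: (17 - 2) * 180 / 17 = 2700/17 = 2700/17 degrees.

2700/17 degrees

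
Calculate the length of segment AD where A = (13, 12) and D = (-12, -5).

d = sqrt((-12 - 13)^2 + (-5 - 12)^2)
d = sqrt(-25^2 + -17^2)
d = sqrt(625 + 289)
d = sqrt(914)

sqrt(914)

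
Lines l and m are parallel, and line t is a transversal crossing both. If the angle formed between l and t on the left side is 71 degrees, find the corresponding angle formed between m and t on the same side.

Corresponding angles are equal: 71 degrees.

71 degrees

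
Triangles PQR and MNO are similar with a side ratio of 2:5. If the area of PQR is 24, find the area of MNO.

Area ratio = (2/5)^2 = 4/25. Area of MNO = 24 * 25/4 = 150.

150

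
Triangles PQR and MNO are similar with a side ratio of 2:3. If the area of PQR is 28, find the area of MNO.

The ratio of areas of similar triangles = (side ratio)^2.
Side ratio = 2:3, so area ratio = 4:9.
Area of MNO / Area of PQR = 9/4
Area of MNO = 28 * 9/4 = 63

63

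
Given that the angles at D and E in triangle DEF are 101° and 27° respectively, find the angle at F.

Let angle F = x. Then 101 + 27 + x = 180.
x = 180 - 128 = 52 degrees.

52 degrees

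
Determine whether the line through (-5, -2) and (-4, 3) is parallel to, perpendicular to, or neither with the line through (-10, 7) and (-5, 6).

Slope of line 1: m1 = (3 - -2)/(-4 - -5) = 5/1 = 5
Slope of line 2: m2 = (6 - 7)/(-5 - -10) = -1/5 = -1/5
Two lines are perpendicular when the product of their slopes is -1 (negative reciprocals).
m1 * m2 = (5) * (-1/5) = -1, confirming perpendicularity.

Perpendicular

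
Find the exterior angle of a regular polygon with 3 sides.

Each exterior angle of a regular n-gon is 360 / n.
For n = 3: 360 / 3 = 120 degrees.

120 degrees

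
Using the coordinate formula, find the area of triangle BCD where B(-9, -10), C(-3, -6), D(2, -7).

The Shoelace formula computes the area from vertex coordinates by summing cross products.
For vertices (-9,-10), (-3,-6), (2,-7):
Signed sum = -9*-6 - -3*-10 + -3*-7 - 2*-6 + 2*-10 - -9*-7
= 24 + 33 + -83 = -26
Area = (1/2)|-26| = 13.

13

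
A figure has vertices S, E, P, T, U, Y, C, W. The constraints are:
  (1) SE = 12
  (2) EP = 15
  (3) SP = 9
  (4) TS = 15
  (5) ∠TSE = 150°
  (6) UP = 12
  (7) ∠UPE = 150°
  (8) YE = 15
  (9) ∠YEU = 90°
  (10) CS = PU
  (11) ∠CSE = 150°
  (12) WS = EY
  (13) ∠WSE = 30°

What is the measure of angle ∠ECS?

From the given relations: CS = PU = 12.
Step 1: By the law of cosines on triangle CSE: CE² = 12² + 12² − 2·12·12·cos(150°) = 537.42, so CE ≈ 23.18.
Step 2: By the inverse law of cosines on triangle ECS: cos(∠ECS) = (23.18² + 12² − 12²) / (2·23.18·12) = 537.42/556.37 = 0.9659, so ∠ECS = 15°.

Therefore, the measure of angle ∠ECS = 15°.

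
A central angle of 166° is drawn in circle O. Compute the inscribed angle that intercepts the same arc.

An inscribed angle intercepts an arc from a point on the circle, while the central angle intercepts the same arc from the center.
The inscribed angle is always half the central angle: 166° / 2 = 83°.

83°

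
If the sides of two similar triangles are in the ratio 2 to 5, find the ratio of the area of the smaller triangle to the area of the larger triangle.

Area scales with the square of linear dimensions. If every length is multiplied by 2/5, then the area is multiplied by (2/5)^2 = 4/25.
The area ratio is 4:25.

4:25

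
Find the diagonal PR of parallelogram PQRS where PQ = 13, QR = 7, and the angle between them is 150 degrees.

Using the law of cosines:
d^2 = 13^2 + 7^2 - 2(13)(7)cos(150 degrees)
d^2 = 169 + 49 - 182*-sqrt(3)/2
d^2 = 91*sqrt(3) + 218
d = sqrt(91*sqrt(3) + 218)

sqrt(91*sqrt(3) + 218)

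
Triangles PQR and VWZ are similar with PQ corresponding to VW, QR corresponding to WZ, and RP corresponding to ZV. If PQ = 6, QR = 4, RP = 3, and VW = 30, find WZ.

k = 30/6 = 5. WZ = 5 * 4 = 20.

20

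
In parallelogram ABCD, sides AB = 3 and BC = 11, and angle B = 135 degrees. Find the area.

Area = a * b * sin(theta)
Area = 3 * 11 * sin(135 degrees)
Area = 33 * sqrt(2)/2
Area = 33*sqrt(2)/2

33*sqrt(2)/2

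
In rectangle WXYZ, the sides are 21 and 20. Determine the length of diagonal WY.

Using the Pythagorean theorem:
d² = 21² + 20² = 441 + 400 = 841
d = sqrt(841) = 29

29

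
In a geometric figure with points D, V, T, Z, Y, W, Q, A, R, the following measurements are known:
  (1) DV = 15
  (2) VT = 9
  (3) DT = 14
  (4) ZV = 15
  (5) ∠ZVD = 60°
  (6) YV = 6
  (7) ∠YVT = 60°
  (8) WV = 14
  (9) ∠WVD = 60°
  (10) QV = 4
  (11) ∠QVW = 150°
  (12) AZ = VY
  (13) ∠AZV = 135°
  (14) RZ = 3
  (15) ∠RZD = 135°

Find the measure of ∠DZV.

Step 1: By the law of cosines on triangle ZVD: ZD² = 15² + 15² − 2·15·15·cos(60°) = 225, so ZD = 15.
Step 2: By the inverse law of cosines on triangle DZV: cos(∠DZV) = (15² + 15² − 15²) / (2·15·15) = 225/450 = 0.5, so ∠DZV = 60°.

Therefore, the measure of angle ∠DZV = 60°.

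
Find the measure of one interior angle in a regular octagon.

Each interior angle of a regular n-gon is (n - 2) * 180 / n.
For n = 8: (8 - 2) * 180 / 8 = 1080/8 = 135 degrees.

135 degrees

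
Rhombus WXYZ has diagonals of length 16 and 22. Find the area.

The diagonals of a rhombus divide it into four right triangles.
Each triangle has legs 16/ 2 = 8 and 22/2 = 11, so each has area (1/2)*8*11 = 44.
Four such triangles give total area = (d1 * d2) / 2 = 176.

176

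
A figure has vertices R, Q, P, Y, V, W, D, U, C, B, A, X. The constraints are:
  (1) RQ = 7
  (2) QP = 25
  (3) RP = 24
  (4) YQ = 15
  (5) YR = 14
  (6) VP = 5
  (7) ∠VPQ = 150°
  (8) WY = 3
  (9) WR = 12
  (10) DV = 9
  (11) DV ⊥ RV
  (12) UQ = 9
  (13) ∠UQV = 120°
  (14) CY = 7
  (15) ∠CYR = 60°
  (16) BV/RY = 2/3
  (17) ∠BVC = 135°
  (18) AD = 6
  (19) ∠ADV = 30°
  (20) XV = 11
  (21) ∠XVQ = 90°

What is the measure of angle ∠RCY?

Step 1: By the law of cosines on triangle CYR: CR² = 7² + 14² − 2·7·14·cos(60°) = 147, so CR = 7·√3.
Step 2: By the inverse law of cosines on triangle RCY: cos(∠RCY) = ((7·√3)² + 7² − 14²) / (2·7·√3·7) = 0/169.74 = 0, so ∠RCY = 90°.

Therefore, the measure of angle ∠RCY = 90°.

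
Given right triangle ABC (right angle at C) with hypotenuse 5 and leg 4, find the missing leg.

Rearranging the Pythagorean theorem to solve for the unknown leg:
leg^2 = hypotenuse^2 - known_leg^2 = 25 - 16 = 9
leg = sqrt(9) = 3.

3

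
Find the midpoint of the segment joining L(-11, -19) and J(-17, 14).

M = ((x₁ + x₂)/2, (y₁ + y₂)/2)
= ((-11 + -17)/2, (-19 + 14)/2)
= (-28/2, -5/2) = (-14, -5/2)

(-14, -5/2)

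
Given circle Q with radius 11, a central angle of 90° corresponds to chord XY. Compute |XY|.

Chord length = 2r sin(θ/2)
= 2 × 11 × sin(90°/2)
= 2 × 11 × sin(45°)
= 11*sqrt(2)

11*sqrt(2)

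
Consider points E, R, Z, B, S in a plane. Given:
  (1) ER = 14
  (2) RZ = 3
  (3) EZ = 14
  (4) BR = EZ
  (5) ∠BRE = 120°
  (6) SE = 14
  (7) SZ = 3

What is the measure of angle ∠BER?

From the given relations: BR = EZ = 14.
Step 1: By the law of cosines on triangle ERB: EB² = 14² + 14² − 2·14·14·cos(120°) = 588, so EB = 14·√3.
Step 2: By the inverse law of cosines on triangle BER: cos(∠BER) = ((14·√3)² + 14² − 14²) / (2·14·√3·14) = 588/678.96 = 0.866, so ∠BER = 30°.

Therefore, the measure of angle ∠BER = 30°.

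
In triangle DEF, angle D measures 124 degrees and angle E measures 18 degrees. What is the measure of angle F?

Let angle F = x. Then 124 + 18 + x = 180.
x = 180 - 142 = 38 degrees.

38 degrees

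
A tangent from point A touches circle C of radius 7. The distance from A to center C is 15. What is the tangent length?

The tangent, radius, and line from the external point to the center form a right triangle.
The right angle is where the tangent meets the radius.
By the Pythagorean theorem: tangent² + 7² = 15²
tangent² = 225 - 49 = 176
tangent = 4*sqrt(11)

4*sqrt(11)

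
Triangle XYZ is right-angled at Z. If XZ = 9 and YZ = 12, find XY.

By the Pythagorean theorem: XY^2 = XZ^2 + YZ^2
XY^2 = 9^2 + 12^2 = 81 + 144 = 225
XY = sqrt(225) = 15

15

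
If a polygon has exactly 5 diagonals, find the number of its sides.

Using d = n(n - 3)/2, we solve 5 = n(n - 3)/2.
So n(n - 3) = 10.
Testing n = 5: 5 * 2 = 10 = 10. Correct.
The polygon has 5 sides.

5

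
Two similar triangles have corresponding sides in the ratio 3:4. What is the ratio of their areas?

The ratio of areas of similar triangles equals the square of the side ratio.
Side ratio = 3:4
Area ratio = (3/4)^2 = 9/16 = 9:16

9:16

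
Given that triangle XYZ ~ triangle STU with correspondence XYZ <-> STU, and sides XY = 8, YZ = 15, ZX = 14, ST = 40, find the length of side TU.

Similar triangles have proportional sides. Setting up the proportion:
ST / XY = TU / YZ
40 / 8 = TU / 15
TU = 15 * 40 / 8 = 75.

75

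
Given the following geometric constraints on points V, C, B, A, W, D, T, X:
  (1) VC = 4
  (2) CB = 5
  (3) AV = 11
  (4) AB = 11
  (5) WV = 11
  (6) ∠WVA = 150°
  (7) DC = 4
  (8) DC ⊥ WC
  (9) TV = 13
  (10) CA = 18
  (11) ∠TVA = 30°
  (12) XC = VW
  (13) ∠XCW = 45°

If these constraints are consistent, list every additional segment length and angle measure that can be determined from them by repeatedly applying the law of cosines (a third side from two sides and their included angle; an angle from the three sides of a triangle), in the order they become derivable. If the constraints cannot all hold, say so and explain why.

These constraints are not satisfiable: by the triangle inequality in triangle BCA, (2) CB = 5 and (4) AB = 11 force CA ≤ 5 + 11 = 16, but (10) says CA = 18. No planar figure meets all of them, so nothing further can be derived.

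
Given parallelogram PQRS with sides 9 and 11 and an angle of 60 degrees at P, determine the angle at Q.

In a parallelogram, consecutive angles are supplementary (sum to 180°).
angle Q = 180 - angle P
angle Q = 180 - 60
angle Q = 120 degrees

120 degrees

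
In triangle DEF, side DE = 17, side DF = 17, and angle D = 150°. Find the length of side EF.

Law of cosines: EF^2 = 17^2 + 17^2 - 2(17)(17)cos(150°) = 289*sqrt(3) + 578, so EF = 17*sqrt(sqrt(3) + 2).

17*sqrt(sqrt(3) + 2)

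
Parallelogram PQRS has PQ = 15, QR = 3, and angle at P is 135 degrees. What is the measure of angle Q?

Consecutive angles are supplementary: angle Q = 180 - 135 = 45 degrees.

45 degrees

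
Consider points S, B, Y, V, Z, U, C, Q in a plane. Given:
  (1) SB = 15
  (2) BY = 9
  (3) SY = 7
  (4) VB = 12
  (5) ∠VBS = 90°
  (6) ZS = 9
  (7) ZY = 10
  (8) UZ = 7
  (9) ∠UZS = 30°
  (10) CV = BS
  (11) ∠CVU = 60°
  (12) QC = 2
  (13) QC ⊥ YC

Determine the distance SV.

Step 1: By the law of cosines on triangle SBV: SV² = 15² + 12² − 2·15·12·cos(90°) = 369, so SV = 3·√41.

Therefore, the length of SV = 3·√41.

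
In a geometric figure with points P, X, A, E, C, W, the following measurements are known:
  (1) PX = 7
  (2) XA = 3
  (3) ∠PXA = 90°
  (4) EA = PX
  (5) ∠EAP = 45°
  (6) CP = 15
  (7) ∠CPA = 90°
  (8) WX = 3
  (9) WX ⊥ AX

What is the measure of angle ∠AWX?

Step 1: By the law of cosines on triangle WXA: WA² = 3² + 3² − 2·3·3·cos(90°) = 18, so WA = 3·√2.
Step 2: By the inverse law of cosines on triangle AWX: cos(∠AWX) = ((3·√2)² + 3² − 3²) / (2·3·√2·3) = 18/25.46 = 0.7071, so ∠AWX = 45°.

Therefore, the measure of angle ∠AWX = 45°.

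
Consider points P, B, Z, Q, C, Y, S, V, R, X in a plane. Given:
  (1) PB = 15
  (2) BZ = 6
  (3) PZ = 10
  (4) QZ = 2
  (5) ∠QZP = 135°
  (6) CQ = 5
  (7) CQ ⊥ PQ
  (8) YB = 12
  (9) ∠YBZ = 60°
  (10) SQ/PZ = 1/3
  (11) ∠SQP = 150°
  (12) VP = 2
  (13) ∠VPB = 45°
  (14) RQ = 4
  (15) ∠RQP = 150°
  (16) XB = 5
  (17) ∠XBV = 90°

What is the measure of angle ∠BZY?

Step 1: By the law of cosines on triangle ZBY: ZY² = 6² + 12² − 2·6·12·cos(60°) = 108, so ZY = 6·√3.
Step 2: By the inverse law of cosines on triangle BZY: cos(∠BZY) = (6² + (6·√3)² − 12²) / (2·6·6·√3) = 0/124.71 = 0, so ∠BZY = 90°.

Therefore, the measure of angle ∠BZY = 90°.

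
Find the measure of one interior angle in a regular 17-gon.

Each interior angle of a regular n-gon is (n - 2) * 180 / n.
For n = 17: (17 - 2) * 180 / 17 = 2700/17 = 2700/17 degrees.

2700/17 degrees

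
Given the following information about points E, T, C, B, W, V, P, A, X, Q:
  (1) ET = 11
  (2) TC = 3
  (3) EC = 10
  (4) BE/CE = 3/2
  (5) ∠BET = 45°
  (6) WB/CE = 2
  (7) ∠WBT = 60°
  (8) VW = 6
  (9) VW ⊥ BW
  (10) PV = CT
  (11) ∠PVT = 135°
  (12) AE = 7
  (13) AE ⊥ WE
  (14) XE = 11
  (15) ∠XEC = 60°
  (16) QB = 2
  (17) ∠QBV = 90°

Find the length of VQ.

From the given relations: WB = 2·CE = 2·10 = 20.
Step 1: By the law of cosines on triangle BWV: BV² = 20² + 6² − 2·20·6·cos(90°) = 436, so BV = 2·√109.
Step 2: By the law of cosines on triangle VBQ: VQ² = (2·√109)² + 2² − 2·2·√109·2·cos(90°) = 440, so VQ = 2·√110.

Therefore, the length of VQ = 2·√110.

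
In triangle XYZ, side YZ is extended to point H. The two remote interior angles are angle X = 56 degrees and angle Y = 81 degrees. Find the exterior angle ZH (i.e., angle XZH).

Exterior angle = 56 + 81 = 137 degrees (exterior angle theorem).

137 degrees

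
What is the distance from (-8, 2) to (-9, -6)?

The horizontal distance is |-9 - -8| = 1 and the vertical distance is |-6 - 2| = 8.
By the Pythagorean theorem, d = sqrt(1^2 + 8^2) = sqrt(65).

sqrt(65)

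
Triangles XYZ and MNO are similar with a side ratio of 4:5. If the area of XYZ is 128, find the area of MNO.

For similar figures, the area ratio equals the square of the side ratio.
Side ratio (XYZ to MNO) = 4:5, so area ratio = 4^2:5^2 = 16:25.
If the area of XYZ is 128, then the area of MNO = 128 * (25/16) = 200.

200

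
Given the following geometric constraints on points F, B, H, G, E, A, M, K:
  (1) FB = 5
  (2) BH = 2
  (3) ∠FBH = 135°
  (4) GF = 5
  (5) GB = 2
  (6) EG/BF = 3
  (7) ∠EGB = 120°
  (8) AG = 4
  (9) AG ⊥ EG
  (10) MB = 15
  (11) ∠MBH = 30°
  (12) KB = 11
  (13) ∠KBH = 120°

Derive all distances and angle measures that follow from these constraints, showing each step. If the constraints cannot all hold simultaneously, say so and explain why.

The constraints are consistent.

From the given relations:
  EG = 3·BF = 3·5 = 15

Step 1: From FB = 5, BH = 2, and ∠FBH = 135°, by the law of cosines:
  FH² = FB² + BH² - 2·FB·BH·cos(135°) = 25 + 4 + 14.14 = 43.14
  FH ≈ 6.57

Step 2: From BG = 2, GE = 15, and ∠BGE = 120°, by the law of cosines:
  BE² = BG² + GE² - 2·BG·GE·cos(120°) = 4 + 225 + 30 = 259
  BE ≈ 16.09

Step 3: From HB = 2, BM = 15, and ∠HBM = 30°, by the law of cosines:
  HM² = HB² + BM² - 2·HB·BM·cos(30°) = 4 + 225 - 51.96 = 177
  HM ≈ 13.31

Step 4: From HB = 2, BK = 11, and ∠HBK = 120°, by the law of cosines:
  HK² = HB² + BK² - 2·HB·BK·cos(120°) = 4 + 121 + 22 = 147
  HK = 7·√3

Step 5: From EG = 15, GA = 4, and ∠EGA = 90°, by the law of cosines:
  EA² = EG² + GA² - 2·EG·GA·cos(90°) = 225 + 16 - 0 = 241
  EA ≈ 15.52

Step 6: From FB = 5, FG = 5, BG = 2, by the inverse law of cosines:
  cos(∠BFG) = (FB² + FG² - BG²) / (2·FB·FG)
  ∠BFG = 23.07°

Step 7: From BF = 5, BG = 2, FG = 5, by the inverse law of cosines:
  cos(∠FBG) = (BF² + BG² - FG²) / (2·BF·BG)
  ∠FBG = 78.46°

Step 8: From GB = 2, GF = 5, BF = 5, by the inverse law of cosines:
  cos(∠BGF) = (GB² + GF² - BF²) / (2·GB·GF)
  ∠BGF = 78.46°

Step 9: From FB = 5, FH = 6.57, BH = 2, by the inverse law of cosines:
  cos(∠BFH) = (FB² + FH² - BH²) / (2·FB·FH)
  ∠BFH = 12.43°

Step 10: From BE = 16.09, BG = 2, EG = 15, by the inverse law of cosines:
  cos(∠EBG) = (BE² + BG² - EG²) / (2·BE·BG)
  ∠EBG = 53.82°

Step 11: From HB = 2, HF = 6.57, BF = 5, by the inverse law of cosines:
  cos(∠BHF) = (HB² + HF² - BF²) / (2·HB·HF)
  ∠BHF = 32.57°

Step 12: From HB = 2, HK = 7·√3, BK = 11, by the inverse law of cosines:
  cos(∠BHK) = (HB² + HK² - BK²) / (2·HB·HK)
  ∠BHK = 51.79°

Step 13: From HB = 2, HM = 13.31, BM = 15, by the inverse law of cosines:
  cos(∠BHM) = (HB² + HM² - BM²) / (2·HB·HM)
  ∠BHM = 145.69°

Step 14: From EA = 15.52, EG = 15, AG = 4, by the inverse law of cosines:
  cos(∠AEG) = (EA² + EG² - AG²) / (2·EA·EG)
  ∠AEG = 14.93°

Step 15: From EB = 16.09, EG = 15, BG = 2, by the inverse law of cosines:
  cos(∠BEG) = (EB² + EG² - BG²) / (2·EB·EG)
  ∠BEG = 6.18°

Step 16: From AE = 15.52, AG = 4, EG = 15, by the inverse law of cosines:
  cos(∠EAG) = (AE² + AG² - EG²) / (2·AE·AG)
  ∠EAG = 75.07°

Step 17: From MB = 15, MH = 13.31, BH = 2, by the inverse law of cosines:
  cos(∠BMH) = (MB² + MH² - BH²) / (2·MB·MH)
  ∠BMH = 4.31°

Step 18: From KB = 11, KH = 7·√3, BH = 2, by the inverse law of cosines:
  cos(∠BKH) = (KB² + KH² - BH²) / (2·KB·KH)
  ∠BKH = 8.21°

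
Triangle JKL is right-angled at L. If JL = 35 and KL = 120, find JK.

By the Pythagorean theorem: JK^2 = JL^2 + KL^2
JK^2 = 35^2 + 120^2 = 1225 + 14400 = 15625
JK = sqrt(15625) = 125

125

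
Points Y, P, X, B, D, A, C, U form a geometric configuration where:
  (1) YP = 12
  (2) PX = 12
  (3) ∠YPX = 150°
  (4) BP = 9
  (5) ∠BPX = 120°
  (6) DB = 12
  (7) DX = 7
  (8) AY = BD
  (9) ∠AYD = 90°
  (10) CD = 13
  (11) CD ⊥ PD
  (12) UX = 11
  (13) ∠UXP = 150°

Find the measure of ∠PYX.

Step 1: By the law of cosines on triangle YPX: YX² = 12² + 12² − 2·12·12·cos(150°) = 537.42, so YX ≈ 23.18.
Step 2: By the inverse law of cosines on triangle PYX: cos(∠PYX) = (12² + 23.18² − 12²) / (2·12·23.18) = 537.42/556.37 = 0.9659, so ∠PYX = 15°.

Therefore, the measure of angle ∠PYX = 15°.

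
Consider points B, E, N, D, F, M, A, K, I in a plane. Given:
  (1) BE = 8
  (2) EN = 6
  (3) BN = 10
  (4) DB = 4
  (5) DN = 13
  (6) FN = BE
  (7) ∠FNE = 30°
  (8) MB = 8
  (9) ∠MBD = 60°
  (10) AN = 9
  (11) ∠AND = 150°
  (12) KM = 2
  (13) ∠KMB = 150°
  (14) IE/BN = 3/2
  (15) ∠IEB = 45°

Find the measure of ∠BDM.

Step 1: By the law of cosines on triangle DBM: DM² = 4² + 8² − 2·4·8·cos(60°) = 48, so DM = 4·√3.
Step 2: By the inverse law of cosines on triangle BDM: cos(∠BDM) = (4² + (4·√3)² − 8²) / (2·4·4·√3) = 0/55.43 = 0, so ∠BDM = 90°.

Therefore, the measure of angle ∠BDM = 90°.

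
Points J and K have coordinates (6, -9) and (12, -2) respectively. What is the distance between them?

The horizontal distance is |12 - 6| = 6 and the vertical distance is |-2 - -9| = 7.
By the Pythagorean theorem, d = sqrt(6^2 + 7^2) = sqrt(85).

sqrt(85)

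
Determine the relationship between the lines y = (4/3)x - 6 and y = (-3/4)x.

Slope of line 1: m1 = 4/3
Slope of line 2: m2 = -3/4
Two lines are perpendicular when the product of their slopes is -1 (negative reciprocals).
m1 * m2 = (4/3) * (-3/4) = -1, confirming perpendicularity.

Perpendicular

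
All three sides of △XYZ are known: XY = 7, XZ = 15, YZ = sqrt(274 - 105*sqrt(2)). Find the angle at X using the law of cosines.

By the inverse law of cosines: cos(X) = (XY² + XZ² - YZ²) / (2 × XY × XZ)
cos(X) = (7² + 15² - (sqrt(274 - 105*sqrt(2)))²) / (2 × 7 × 15)
cos(X) = (49 + 225 - (274 - 105*sqrt(2))) / 210
cos(X) = sqrt(2)/2
X = arccos(sqrt(2)/2) = 45°

45°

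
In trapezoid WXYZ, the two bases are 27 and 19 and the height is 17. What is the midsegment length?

The midsegment of a trapezoid = (base1 + base2) / 2
midsegment = (27 + 19) / 2
midsegment = 46 / 2
midsegment = 23

23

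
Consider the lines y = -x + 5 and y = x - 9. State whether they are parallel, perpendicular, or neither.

Slope of line 1: m1 = -1
Slope of line 2: m2 = 1
Two lines are perpendicular when the product of their slopes is -1 (negative reciprocals).
m1 * m2 = (-1) * (1) = -1, confirming perpendicularity.

Perpendicular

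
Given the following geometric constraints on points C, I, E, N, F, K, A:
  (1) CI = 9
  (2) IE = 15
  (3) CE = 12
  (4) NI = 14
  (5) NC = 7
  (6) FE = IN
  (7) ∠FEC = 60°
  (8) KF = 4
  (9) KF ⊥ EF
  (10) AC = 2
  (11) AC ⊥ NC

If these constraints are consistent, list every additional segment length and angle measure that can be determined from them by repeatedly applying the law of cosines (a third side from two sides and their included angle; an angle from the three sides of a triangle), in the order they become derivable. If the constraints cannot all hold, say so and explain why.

The constraints are consistent. Derivable facts, in order:
After 1 step:
- CF = 2·√43
- EK = 2·√53
- NA = √53
- ∠CEI = 36.87°
- ∠CIE = 53.13°
- ∠CIN = 25.21°
- ∠CNI = 33.2°
- ∠ECI = 90°
- ∠ICN = 121.59°
After 2 steps:
- ∠ANC = 15.95°
- ∠CAN = 74.05°
- ∠CFE = 52.41°
- ∠ECF = 67.59°
- ∠EKF = 74.05°
- ∠FEK = 15.95°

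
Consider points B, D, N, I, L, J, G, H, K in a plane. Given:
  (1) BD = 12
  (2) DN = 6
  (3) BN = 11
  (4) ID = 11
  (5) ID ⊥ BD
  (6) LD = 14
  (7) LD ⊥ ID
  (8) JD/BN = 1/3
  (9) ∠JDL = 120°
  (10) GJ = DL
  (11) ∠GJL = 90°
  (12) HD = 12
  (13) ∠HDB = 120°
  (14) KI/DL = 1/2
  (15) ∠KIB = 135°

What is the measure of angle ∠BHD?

Step 1: By the law of cosines on triangle HDB: HB² = 12² + 12² − 2·12·12·cos(120°) = 432, so HB = 12·√3.
Step 2: By the inverse law of cosines on triangle BHD: cos(∠BHD) = ((12·√3)² + 12² − 12²) / (2·12·√3·12) = 432/498.83 = 0.866, so ∠BHD = 30°.

Therefore, the measure of angle ∠BHD = 30°.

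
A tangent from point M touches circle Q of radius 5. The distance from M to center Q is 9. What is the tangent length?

Let T be the point of tangency. Then QT ⊥ MT (radius ⊥ tangent).
In right triangle QTM: QM² = QT² + MT²
9² = 5² + MT²
MT² = 56, MT = 2*sqrt(14)

2*sqrt(14)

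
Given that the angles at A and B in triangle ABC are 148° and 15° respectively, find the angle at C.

The interior angles sum to 180°: angle C = 180 - 148 - 15 = 17°.
The triangle is obtuse (angles 148°, 15°, 17°).

17 degrees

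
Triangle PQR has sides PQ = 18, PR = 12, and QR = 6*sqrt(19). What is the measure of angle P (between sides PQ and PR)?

By the inverse law of cosines: cos(P) = (PQ² + PR² - QR²) / (2 × PQ × PR)
cos(P) = (18² + 12² - (6*sqrt(19))²) / (2 × 18 × 12)
cos(P) = (324 + 144 - (684)) / 432
cos(P) = -1/2
P = arccos(-1/2) = 120°

120°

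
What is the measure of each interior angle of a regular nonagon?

Each interior angle of a regular n-gon is (n - 2) * 180 / n.
For n = 9: (9 - 2) * 180 / 9 = 1260/9 = 140 degrees.

140 degrees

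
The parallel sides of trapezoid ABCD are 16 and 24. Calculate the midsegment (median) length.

The midsegment of a trapezoid = (base1 + base2) / 2
midsegment = (16 + 24) / 2
midsegment = 40 / 2
midsegment = 20

20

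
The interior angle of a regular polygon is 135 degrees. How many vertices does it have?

Each interior angle of a regular n-gon is (n - 2) * 180 / n.
Setting this equal to 135:
(n - 2) * 180 / n = 135
Each exterior angle = 180 - 135 = 45 degrees.
Since exterior angles sum to 360: n = 360 / 45 = 8.

8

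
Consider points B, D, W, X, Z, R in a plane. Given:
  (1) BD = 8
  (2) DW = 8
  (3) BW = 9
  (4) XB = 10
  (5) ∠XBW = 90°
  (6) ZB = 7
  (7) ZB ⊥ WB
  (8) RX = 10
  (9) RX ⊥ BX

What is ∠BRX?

Step 1: By the law of cosines on triangle RXB: RB² = 10² + 10² − 2·10·10·cos(90°) = 200, so RB = 10·√2.
Step 2: By the inverse law of cosines on triangle BRX: cos(∠BRX) = ((10·√2)² + 10² − 10²) / (2·10·√2·10) = 200/282.84 = 0.7071, so ∠BRX = 45°.

Therefore, the measure of angle ∠BRX = 45°.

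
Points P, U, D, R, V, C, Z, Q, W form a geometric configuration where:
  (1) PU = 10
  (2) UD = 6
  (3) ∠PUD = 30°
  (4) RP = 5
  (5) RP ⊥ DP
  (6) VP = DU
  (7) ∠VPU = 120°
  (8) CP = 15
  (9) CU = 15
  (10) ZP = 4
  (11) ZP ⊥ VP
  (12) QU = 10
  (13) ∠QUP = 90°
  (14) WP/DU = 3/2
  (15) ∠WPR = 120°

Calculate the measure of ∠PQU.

Step 1: By the law of cosines on triangle QUP: QP² = 10² + 10² − 2·10·10·cos(90°) = 200, so QP = 10·√2.
Step 2: By the inverse law of cosines on triangle PQU: cos(∠PQU) = ((10·√2)² + 10² − 10²) / (2·10·√2·10) = 200/282.84 = 0.7071, so ∠PQU = 45°.

Therefore, the measure of angle ∠PQU = 45°.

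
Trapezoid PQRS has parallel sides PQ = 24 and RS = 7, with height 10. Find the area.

Area = (24 + 7) * 10 / 2 = 310 / 2 = 155

155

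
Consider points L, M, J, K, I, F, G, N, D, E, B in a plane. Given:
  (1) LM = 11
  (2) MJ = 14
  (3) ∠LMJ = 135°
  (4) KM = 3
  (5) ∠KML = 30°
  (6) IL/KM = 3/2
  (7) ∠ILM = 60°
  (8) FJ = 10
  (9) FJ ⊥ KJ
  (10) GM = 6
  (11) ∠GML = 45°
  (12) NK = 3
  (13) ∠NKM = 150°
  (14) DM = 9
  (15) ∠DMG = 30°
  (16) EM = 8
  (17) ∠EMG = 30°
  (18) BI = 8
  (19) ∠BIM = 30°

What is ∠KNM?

Step 1: By the law of cosines on triangle NKM: NM² = 3² + 3² − 2·3·3·cos(150°) = 33.59, so NM ≈ 5.8.
Step 2: By the inverse law of cosines on triangle KNM: cos(∠KNM) = (3² + 5.8² − 3²) / (2·3·5.8) = 33.59/34.77 = 0.9659, so ∠KNM = 15°.

Therefore, the measure of angle ∠KNM = 15°.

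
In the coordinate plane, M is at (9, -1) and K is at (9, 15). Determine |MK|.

d = sqrt((9 - 9)^2 + (15 - -1)^2)
d = sqrt(0^2 + 16^2)
d = sqrt(0 + 256)
d = sqrt(256) = 16

16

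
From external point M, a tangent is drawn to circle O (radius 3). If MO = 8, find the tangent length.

The tangent, radius, and line from the external point to the center form a right triangle.
The right angle is where the tangent meets the radius.
By the Pythagorean theorem: tangent² + 3² = 8²
tangent² = 64 - 9 = 55
tangent = sqrt(55)

sqrt(55)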